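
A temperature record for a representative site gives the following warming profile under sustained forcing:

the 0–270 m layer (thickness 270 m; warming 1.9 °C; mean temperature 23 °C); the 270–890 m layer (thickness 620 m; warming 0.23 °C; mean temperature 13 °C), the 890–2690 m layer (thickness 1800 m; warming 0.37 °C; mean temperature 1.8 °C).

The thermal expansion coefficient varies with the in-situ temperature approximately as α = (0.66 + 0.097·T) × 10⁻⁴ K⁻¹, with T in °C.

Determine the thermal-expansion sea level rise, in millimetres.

Layer 1: α = (0.66 + 0.097×23)×10⁻⁴ = 2.891×10⁻⁴ K⁻¹
Layer 2: α = (0.66 + 0.097×13)×10⁻⁴ = 1.921×10⁻⁴ K⁻¹
Layer 3: α = (0.66 + 0.097×1.8)×10⁻⁴ = 0.8346×10⁻⁴ K⁻¹
270 × 1.9 × 2.891×10⁻⁴ = 0.1483083 m
270–890 m: 620 × 0.23 × 1.921×10⁻⁴ = 0.02739346 m
Layer 3: 0.8346×10⁻⁴ × 1800 × 0.37 = 0.05558436 m
Δh = 0.1483083 + 0.02739346 + 0.05558436 = 0.23128612 m

Δh = 231 mm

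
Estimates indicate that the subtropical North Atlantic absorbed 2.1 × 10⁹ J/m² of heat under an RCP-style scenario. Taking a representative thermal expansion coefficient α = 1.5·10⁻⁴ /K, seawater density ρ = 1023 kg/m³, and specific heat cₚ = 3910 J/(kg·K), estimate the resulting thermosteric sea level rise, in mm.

Δh = αQ/(ρcₚ) = 1.5×10⁻⁴ × 2.1×10⁹ / (1023 × 3910) ≈ 0.078751 m

78.8 mm of thermosteric rise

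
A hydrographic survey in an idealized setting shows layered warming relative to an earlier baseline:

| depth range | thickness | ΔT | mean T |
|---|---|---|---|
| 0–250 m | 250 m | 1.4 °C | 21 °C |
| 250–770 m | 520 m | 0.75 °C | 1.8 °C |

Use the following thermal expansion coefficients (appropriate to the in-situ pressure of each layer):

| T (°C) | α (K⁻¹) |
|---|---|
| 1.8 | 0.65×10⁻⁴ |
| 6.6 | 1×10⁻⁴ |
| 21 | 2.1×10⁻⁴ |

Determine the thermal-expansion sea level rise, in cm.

Layer 1 at 21 °C → α = 2.1×10⁻⁴ K⁻¹
Layer 2 at 1.8 °C → α = 0.65×10⁻⁴ K⁻¹
250 × 1.4 × 2.1×10⁻⁴ = 0.07350 m
Layer 2: 0.65×10⁻⁴ × 520 × 0.75 = 0.02535 m
Δh = 0.07350 + 0.02535 = 0.09885 m

9.89 cm of thermosteric rise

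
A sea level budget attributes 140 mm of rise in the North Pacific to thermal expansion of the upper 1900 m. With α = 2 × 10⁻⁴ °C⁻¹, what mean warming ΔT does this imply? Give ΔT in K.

ΔT = Δh/(αH) = 0.14 / (2×10⁻⁴ × 1900) ≈ 0.3684 K

about 0.37 K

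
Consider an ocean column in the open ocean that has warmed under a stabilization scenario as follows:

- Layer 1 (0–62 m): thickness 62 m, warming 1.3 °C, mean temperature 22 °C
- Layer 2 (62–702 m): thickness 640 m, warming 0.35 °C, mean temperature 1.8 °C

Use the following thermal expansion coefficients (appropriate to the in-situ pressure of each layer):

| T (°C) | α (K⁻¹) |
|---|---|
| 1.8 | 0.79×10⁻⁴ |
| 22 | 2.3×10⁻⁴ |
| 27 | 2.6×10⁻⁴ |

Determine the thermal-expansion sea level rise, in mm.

Δh ≈ 36.2 mm

Layer 1 at 22 °C → α = 2.3×10⁻⁴ K⁻¹
Layer 2 at 1.8 °C → α = 0.79×10⁻⁴ K⁻¹
0–62 m: 1.3 × 2.3×10⁻⁴ × 62 = 0.018538 m
0.79×10⁻⁴ × 640 × 0.35 = 0.017696 m
Δh = 0.018538 + 0.017696 = 0.036234 m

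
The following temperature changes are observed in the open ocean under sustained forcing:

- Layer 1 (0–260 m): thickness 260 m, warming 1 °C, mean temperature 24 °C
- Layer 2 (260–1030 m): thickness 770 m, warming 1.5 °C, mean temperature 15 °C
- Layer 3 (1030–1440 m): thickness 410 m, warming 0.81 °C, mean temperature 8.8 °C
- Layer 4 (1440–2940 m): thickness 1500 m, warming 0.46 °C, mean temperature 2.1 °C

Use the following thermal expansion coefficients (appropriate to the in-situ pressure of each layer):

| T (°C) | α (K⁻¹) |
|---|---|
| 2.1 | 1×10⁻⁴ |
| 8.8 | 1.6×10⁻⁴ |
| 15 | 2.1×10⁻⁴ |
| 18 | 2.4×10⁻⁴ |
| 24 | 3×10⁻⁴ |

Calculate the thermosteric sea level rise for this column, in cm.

Layer 1 at 24 °C → α = 3×10⁻⁴ K⁻¹
Layer 2 at 15 °C → α = 2.1×10⁻⁴ K⁻¹
Layer 3 at 8.8 °C → α = 1.6×10⁻⁴ K⁻¹
Layer 4 at 2.1 °C → α = 1×10⁻⁴ K⁻¹
Layer 1: 1 × 260 × 3×10⁻⁴ = 0.07800 m
Layer 2: 2.1×10⁻⁴ × 770 × 1.5 = 0.24255 m
1.6×10⁻⁴ × 410 × 0.81 = 0.053136 m
0.46 × 1500 × 1×10⁻⁴ = 0.06900 m
Δh = 0.07800 + 0.24255 + 0.053136 + 0.06900 = 0.442686 m

Δh = 44 cm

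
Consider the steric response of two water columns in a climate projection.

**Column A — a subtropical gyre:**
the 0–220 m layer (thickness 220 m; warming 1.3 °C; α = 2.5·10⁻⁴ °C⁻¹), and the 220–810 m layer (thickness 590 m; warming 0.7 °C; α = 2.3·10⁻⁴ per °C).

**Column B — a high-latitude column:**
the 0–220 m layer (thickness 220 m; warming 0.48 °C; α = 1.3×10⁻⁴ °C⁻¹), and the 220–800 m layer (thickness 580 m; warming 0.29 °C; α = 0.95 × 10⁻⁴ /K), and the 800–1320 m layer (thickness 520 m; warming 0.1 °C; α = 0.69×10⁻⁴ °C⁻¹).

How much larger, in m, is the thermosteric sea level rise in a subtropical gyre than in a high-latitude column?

0.133 m

A Layer 1: 1.3 × 220 × 2.5×10⁻⁴ = 0.07150 m
A 590 × 2.3×10⁻⁴ × 0.7 = 0.09499 m
A total: 0.16649 m
B 0–220 m: 0.48 × 220 × 1.3×10⁻⁴ = 0.013728 m
B 580 × 0.95×10⁻⁴ × 0.29 = 0.015979 m
B 800–1320 m: 0.1 × 0.69×10⁻⁴ × 520 = 0.003588 m
B total: 0.033295 m
Difference: 0.16649 − 0.033295 = 0.133195 m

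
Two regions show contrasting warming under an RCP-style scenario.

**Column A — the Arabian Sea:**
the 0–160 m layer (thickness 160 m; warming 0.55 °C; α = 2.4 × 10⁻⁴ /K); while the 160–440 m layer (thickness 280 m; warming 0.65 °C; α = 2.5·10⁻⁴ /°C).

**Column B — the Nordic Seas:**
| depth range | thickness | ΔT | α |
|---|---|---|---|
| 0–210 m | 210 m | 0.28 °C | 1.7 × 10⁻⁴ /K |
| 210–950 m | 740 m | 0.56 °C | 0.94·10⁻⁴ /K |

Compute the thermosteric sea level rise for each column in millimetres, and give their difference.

A 160 × 2.4×10⁻⁴ × 0.55 = 0.02112 m
A Layer 2: 2.5×10⁻⁴ × 280 × 0.65 = 0.04550 m
A total: 0.06662 m
B 1.7×10⁻⁴ × 210 × 0.28 = 0.009996 m
B Layer 2: 0.94×10⁻⁴ × 740 × 0.56 = 0.0389536 m
B total: 0.0489496 m
Difference: 0.06662 − 0.0489496 = 0.0176704 m

Δh_A ≈ 67 mm, Δh_B ≈ 49 mm; difference ≈ 18 mm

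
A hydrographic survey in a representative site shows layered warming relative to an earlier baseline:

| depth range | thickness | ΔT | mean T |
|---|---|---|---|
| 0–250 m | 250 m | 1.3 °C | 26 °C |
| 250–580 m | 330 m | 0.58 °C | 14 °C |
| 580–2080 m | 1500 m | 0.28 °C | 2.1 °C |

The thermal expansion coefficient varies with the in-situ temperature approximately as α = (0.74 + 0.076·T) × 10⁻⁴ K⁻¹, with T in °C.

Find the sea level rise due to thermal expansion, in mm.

about 161 mm

Layer 1: α = (0.74 + 0.076×26)×10⁻⁴ = 2.716×10⁻⁴ K⁻¹
Layer 2: α = (0.74 + 0.076×14)×10⁻⁴ = 1.804×10⁻⁴ K⁻¹
Layer 3: α = (0.74 + 0.076×2.1)×10⁻⁴ = 0.8996×10⁻⁴ K⁻¹
0–250 m: 1.3 × 250 × 2.716×10⁻⁴ = 0.08827 m
Layer 2: 1.804×10⁻⁴ × 0.58 × 330 = 0.03452856 m
Layer 3: 1500 × 0.8996×10⁻⁴ × 0.28 = 0.0377832 m
Δh = 0.08827 + 0.03452856 + 0.0377832 = 0.16058176 m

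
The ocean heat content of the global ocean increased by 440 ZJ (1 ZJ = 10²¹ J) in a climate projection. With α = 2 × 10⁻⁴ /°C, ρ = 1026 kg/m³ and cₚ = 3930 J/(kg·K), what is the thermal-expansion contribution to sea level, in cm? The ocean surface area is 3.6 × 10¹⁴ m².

Per unit area: Q = 440×10²¹ / (3.6×10¹⁴) ≈ 1.222×10⁹ J/m²
Δh = αQ/(ρcₚ) = 2×10⁻⁴ × 1.222×10⁹ / (1026 × 3930) ≈ 0.060612 m

Δh ≈ 6.1 cm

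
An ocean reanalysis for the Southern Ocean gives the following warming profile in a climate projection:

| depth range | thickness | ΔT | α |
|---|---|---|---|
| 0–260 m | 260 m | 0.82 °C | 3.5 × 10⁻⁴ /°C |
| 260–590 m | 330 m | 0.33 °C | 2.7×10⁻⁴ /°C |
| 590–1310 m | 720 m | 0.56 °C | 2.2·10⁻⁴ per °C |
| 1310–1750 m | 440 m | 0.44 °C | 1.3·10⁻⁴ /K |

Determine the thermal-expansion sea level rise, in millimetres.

Layer 1: 3.5×10⁻⁴ × 260 × 0.82 = 0.07462 m
Layer 2: 330 × 0.33 × 2.7×10⁻⁴ = 0.029403 m
Layer 3: 0.56 × 720 × 2.2×10⁻⁴ = 0.088704 m
0.44 × 1.3×10⁻⁴ × 440 = 0.025168 m
Δh = 0.07462 + 0.029403 + 0.088704 + 0.025168 = 0.217895 m ≈ 220 mm

220 mm of thermosteric rise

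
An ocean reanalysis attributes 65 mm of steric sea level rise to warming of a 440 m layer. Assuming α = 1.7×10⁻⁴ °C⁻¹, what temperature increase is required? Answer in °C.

ΔT ≈ 0.869 °C

ΔT = Δh/(αH) = 0.065 / (1.7×10⁻⁴ × 440) ≈ 0.8690 °C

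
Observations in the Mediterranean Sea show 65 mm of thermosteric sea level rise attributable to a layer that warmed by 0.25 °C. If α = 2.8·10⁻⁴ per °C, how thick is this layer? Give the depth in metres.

H ≈ 929 m

H = Δh/(αΔT) = 0.065 / (2.8×10⁻⁴ × 0.25) ≈ 928.6 m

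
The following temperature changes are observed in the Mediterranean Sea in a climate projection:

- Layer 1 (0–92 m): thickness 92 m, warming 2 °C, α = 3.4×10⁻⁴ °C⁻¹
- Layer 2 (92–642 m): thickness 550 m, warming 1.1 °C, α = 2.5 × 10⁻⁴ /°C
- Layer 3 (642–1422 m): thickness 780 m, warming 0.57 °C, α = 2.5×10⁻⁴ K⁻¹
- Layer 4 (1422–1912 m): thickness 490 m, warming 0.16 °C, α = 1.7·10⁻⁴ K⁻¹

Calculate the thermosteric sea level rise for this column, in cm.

Layer 1: 3.4×10⁻⁴ × 2 × 92 = 0.06256 m
1.1 × 550 × 2.5×10⁻⁴ = 0.15125 m
0.57 × 780 × 2.5×10⁻⁴ = 0.11115 m
Layer 4: 490 × 1.7×10⁻⁴ × 0.16 = 0.013328 m
Δh = 0.06256 + 0.15125 + 0.11115 + 0.013328 = 0.338288 m

Δh ≈ 34 cm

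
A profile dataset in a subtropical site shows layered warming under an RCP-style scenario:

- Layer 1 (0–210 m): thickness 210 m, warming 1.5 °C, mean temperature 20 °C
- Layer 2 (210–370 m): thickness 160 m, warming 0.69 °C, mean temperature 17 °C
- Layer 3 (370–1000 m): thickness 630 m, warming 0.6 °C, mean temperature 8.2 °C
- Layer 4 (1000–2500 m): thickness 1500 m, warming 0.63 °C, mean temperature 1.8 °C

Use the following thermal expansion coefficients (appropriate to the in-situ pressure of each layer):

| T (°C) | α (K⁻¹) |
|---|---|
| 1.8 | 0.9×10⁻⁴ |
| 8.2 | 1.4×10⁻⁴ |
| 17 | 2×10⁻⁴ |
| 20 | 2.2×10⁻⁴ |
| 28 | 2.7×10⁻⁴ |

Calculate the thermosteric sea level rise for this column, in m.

Δh ≈ 0.23 m

Layer 1 at 20 °C → α = 2.2×10⁻⁴ K⁻¹
Layer 2 at 17 °C → α = 2×10⁻⁴ K⁻¹
Layer 3 at 8.2 °C → α = 1.4×10⁻⁴ K⁻¹
Layer 4 at 1.8 °C → α = 0.9×10⁻⁴ K⁻¹
Layer 1: 210 × 1.5 × 2.2×10⁻⁴ = 0.06930 m
Layer 2: 2×10⁻⁴ × 160 × 0.69 = 0.02208 m
630 × 0.6 × 1.4×10⁻⁴ = 0.05292 m
1000–2500 m: 1500 × 0.9×10⁻⁴ × 0.63 = 0.08505 m
Δh = 0.06930 + 0.02208 + 0.05292 + 0.08505 = 0.22935 m ≈ 0.23 m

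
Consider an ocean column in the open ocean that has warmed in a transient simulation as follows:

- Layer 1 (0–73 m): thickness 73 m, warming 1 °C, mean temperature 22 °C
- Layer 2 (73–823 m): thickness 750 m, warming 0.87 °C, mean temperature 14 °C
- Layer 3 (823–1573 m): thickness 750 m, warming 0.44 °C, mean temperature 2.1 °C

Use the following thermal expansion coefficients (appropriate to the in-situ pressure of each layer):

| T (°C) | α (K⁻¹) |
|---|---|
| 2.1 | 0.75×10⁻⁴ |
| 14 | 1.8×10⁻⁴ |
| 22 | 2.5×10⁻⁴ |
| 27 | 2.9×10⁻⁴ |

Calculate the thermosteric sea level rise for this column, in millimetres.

Layer 1 at 22 °C → α = 2.5×10⁻⁴ K⁻¹
Layer 2 at 14 °C → α = 1.8×10⁻⁴ K⁻¹
Layer 3 at 2.1 °C → α = 0.75×10⁻⁴ K⁻¹
1 × 2.5×10⁻⁴ × 73 = 0.01825 m
73–823 m: 750 × 1.8×10⁻⁴ × 0.87 = 0.11745 m
750 × 0.44 × 0.75×10⁻⁴ = 0.02475 m
Δh = 0.01825 + 0.11745 + 0.02475 = 0.16045 m

about 160 mm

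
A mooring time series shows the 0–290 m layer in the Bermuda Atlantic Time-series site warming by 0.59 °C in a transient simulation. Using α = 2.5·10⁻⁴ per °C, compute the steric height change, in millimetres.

Δh ≈ 42.8 mm

Δh = αΔT·H = 2.5×10⁻⁴ × 0.59 × 290 = 0.042775 m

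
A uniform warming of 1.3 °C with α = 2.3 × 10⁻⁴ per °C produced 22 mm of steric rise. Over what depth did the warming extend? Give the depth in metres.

H = Δh/(αΔT) = 0.022 / (2.3×10⁻⁴ × 1.3) ≈ 73.58 m

about 73.6 m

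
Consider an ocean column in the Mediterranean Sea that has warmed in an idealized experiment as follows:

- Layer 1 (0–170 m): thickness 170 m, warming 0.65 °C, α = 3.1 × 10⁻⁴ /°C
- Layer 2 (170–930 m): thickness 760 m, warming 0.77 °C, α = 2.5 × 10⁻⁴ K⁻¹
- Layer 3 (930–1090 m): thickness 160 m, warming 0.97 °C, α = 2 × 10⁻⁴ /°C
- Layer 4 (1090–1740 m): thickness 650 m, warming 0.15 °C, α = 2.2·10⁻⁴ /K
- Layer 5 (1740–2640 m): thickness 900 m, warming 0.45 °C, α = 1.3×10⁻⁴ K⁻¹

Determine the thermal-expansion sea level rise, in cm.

0–170 m: 3.1×10⁻⁴ × 170 × 0.65 = 0.034255 m
Layer 2: 760 × 0.77 × 2.5×10⁻⁴ = 0.14630 m
160 × 2×10⁻⁴ × 0.97 = 0.03104 m
2.2×10⁻⁴ × 0.15 × 650 = 0.02145 m
900 × 1.3×10⁻⁴ × 0.45 = 0.05265 m
Δh = 0.034255 + 0.14630 + 0.03104 + 0.02145 + 0.05265 = 0.285695 m

Δh = 28.6 cm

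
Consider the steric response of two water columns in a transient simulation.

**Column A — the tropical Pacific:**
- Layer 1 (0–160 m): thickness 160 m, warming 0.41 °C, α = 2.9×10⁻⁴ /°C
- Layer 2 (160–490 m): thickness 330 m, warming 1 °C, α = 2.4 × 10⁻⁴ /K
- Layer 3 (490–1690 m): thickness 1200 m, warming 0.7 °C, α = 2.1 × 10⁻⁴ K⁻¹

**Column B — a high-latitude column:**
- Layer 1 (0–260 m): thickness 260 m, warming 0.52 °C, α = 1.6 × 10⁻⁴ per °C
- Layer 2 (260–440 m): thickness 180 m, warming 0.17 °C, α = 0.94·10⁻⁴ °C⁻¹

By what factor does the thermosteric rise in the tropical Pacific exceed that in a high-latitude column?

A 0–160 m: 2.9×10⁻⁴ × 0.41 × 160 = 0.019024 m
A 160–490 m: 1 × 330 × 2.4×10⁻⁴ = 0.07920 m
A 490–1690 m: 1200 × 0.7 × 2.1×10⁻⁴ = 0.17640 m
A total: 0.274624 m
B Layer 1: 1.6×10⁻⁴ × 260 × 0.52 = 0.021632 m
B Layer 2: 180 × 0.17 × 0.94×10⁻⁴ = 0.0028764 m
B total: 0.0245084 m
Ratio: 0.274624 / 0.0245084 ≈ 11.21

≈ 11.2×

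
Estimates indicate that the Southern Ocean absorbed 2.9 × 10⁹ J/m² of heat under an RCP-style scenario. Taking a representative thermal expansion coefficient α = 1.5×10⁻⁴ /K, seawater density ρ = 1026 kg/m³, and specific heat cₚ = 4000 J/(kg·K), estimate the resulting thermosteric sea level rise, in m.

Δh = αQ/(ρcₚ) = 1.5×10⁻⁴ × 2.9×10⁹ / (1026 × 4000) ≈ 0.10599 m

0.106 m of thermosteric rise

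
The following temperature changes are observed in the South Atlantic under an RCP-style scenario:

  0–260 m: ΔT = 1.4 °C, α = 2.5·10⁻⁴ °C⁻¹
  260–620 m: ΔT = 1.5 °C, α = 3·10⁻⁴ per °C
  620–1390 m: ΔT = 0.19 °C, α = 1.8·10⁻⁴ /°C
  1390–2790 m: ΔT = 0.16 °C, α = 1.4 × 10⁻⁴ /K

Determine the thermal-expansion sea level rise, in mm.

about 311 mm

1.4 × 260 × 2.5×10⁻⁴ = 0.09100 m
Layer 2: 360 × 3×10⁻⁴ × 1.5 = 0.16200 m
Layer 3: 1.8×10⁻⁴ × 770 × 0.19 = 0.026334 m
1400 × 1.4×10⁻⁴ × 0.16 = 0.03136 m
Δh = 0.09100 + 0.16200 + 0.026334 + 0.03136 = 0.310694 m ≈ 311 mm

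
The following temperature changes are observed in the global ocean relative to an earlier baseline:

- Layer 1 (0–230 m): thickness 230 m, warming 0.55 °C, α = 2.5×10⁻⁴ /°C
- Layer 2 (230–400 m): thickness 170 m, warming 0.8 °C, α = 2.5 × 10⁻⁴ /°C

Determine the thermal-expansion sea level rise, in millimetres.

230 × 2.5×10⁻⁴ × 0.55 = 0.031625 m
Layer 2: 2.5×10⁻⁴ × 170 × 0.8 = 0.03400 m
Δh = 0.031625 + 0.03400 = 0.065625 m

Δh = 65.6 mm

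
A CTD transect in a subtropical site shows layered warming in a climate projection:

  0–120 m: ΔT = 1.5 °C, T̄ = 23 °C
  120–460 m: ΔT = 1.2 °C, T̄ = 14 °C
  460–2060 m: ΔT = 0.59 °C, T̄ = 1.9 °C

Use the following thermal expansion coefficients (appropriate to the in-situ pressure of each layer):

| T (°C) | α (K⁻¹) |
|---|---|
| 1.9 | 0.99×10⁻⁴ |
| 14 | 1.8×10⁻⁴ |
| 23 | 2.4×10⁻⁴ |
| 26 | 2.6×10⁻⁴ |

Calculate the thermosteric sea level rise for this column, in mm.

about 210 mm

Layer 1 at 23 °C → α = 2.4×10⁻⁴ K⁻¹
Layer 2 at 14 °C → α = 1.8×10⁻⁴ K⁻¹
Layer 3 at 1.9 °C → α = 0.99×10⁻⁴ K⁻¹
0–120 m: 1.5 × 120 × 2.4×10⁻⁴ = 0.04320 m
340 × 1.8×10⁻⁴ × 1.2 = 0.07344 m
Layer 3: 0.99×10⁻⁴ × 0.59 × 1600 = 0.093456 m
Δh = 0.04320 + 0.07344 + 0.093456 = 0.210096 m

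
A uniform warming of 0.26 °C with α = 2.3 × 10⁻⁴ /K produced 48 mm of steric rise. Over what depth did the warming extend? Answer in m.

H = Δh/(αΔT) = 0.048 / (2.3×10⁻⁴ × 0.26) ≈ 802.7 m

about 800 m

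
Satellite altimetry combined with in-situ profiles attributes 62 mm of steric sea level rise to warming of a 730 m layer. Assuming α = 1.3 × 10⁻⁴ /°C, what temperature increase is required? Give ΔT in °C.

ΔT ≈ 0.653 °C

ΔT = Δh/(αH) = 0.062 / (1.3×10⁻⁴ × 730) ≈ 0.6533 °C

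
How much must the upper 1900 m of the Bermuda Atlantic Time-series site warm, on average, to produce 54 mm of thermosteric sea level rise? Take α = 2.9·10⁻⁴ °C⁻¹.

ΔT = Δh/(αH) = 0.054 / (2.9×10⁻⁴ × 1900) ≈ 0.09800 K

about 0.098 K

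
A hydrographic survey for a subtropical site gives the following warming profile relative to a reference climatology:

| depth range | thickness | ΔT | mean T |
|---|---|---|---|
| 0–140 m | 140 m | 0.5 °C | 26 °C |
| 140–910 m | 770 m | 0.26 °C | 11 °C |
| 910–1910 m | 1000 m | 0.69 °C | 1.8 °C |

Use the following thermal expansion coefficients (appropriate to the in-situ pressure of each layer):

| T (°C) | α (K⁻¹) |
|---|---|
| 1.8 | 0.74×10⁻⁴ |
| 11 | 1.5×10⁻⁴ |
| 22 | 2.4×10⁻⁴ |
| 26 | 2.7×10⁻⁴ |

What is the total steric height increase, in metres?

Δh = 0.100 m

Layer 1 at 26 °C → α = 2.7×10⁻⁴ K⁻¹
Layer 2 at 11 °C → α = 1.5×10⁻⁴ K⁻¹
Layer 3 at 1.8 °C → α = 0.74×10⁻⁴ K⁻¹
140 × 2.7×10⁻⁴ × 0.5 = 0.01890 m
140–910 m: 0.26 × 1.5×10⁻⁴ × 770 = 0.03003 m
910–1910 m: 0.74×10⁻⁴ × 1000 × 0.69 = 0.05106 m
Δh = 0.01890 + 0.03003 + 0.05106 = 0.09999 m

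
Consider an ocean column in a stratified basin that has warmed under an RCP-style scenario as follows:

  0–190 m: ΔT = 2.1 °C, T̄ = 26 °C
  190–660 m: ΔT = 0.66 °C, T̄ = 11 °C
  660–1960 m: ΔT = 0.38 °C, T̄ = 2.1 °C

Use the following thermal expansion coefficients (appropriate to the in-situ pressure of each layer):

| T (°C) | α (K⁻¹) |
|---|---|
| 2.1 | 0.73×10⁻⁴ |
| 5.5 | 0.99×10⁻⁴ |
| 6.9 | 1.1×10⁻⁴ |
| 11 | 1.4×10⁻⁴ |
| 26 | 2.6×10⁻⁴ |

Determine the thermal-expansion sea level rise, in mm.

Layer 1 at 26 °C → α = 2.6×10⁻⁴ K⁻¹
Layer 2 at 11 °C → α = 1.4×10⁻⁴ K⁻¹
Layer 3 at 2.1 °C → α = 0.73×10⁻⁴ K⁻¹
0–190 m: 190 × 2.6×10⁻⁴ × 2.1 = 0.10374 m
Layer 2: 470 × 0.66 × 1.4×10⁻⁴ = 0.043428 m
0.73×10⁻⁴ × 0.38 × 1300 = 0.036062 m
Δh = 0.10374 + 0.043428 + 0.036062 = 0.18323 m ≈ 180 mm

180 mm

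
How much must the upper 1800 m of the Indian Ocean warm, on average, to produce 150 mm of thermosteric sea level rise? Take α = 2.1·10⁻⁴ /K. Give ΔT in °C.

about 0.397 °C

ΔT = Δh/(αH) = 0.15 / (2.1×10⁻⁴ × 1800) ≈ 0.3968 °C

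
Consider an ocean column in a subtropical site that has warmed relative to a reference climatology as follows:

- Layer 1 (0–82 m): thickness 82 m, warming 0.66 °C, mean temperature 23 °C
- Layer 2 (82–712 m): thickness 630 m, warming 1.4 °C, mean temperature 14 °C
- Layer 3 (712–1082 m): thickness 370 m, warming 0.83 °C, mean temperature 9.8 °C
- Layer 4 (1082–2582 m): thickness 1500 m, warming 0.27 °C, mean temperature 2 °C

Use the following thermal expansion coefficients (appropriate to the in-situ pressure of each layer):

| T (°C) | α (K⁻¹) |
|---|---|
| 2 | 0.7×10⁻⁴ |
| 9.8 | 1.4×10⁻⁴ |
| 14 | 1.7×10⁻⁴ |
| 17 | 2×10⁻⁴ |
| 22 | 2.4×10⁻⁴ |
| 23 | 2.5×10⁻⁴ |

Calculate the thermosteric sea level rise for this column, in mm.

Layer 1 at 23 °C → α = 2.5×10⁻⁴ K⁻¹
Layer 2 at 14 °C → α = 1.7×10⁻⁴ K⁻¹
Layer 3 at 9.8 °C → α = 1.4×10⁻⁴ K⁻¹
Layer 4 at 2 °C → α = 0.7×10⁻⁴ K⁻¹
Layer 1: 0.66 × 2.5×10⁻⁴ × 82 = 0.01353 m
Layer 2: 630 × 1.7×10⁻⁴ × 1.4 = 0.14994 m
1.4×10⁻⁴ × 370 × 0.83 = 0.042994 m
1082–2582 m: 0.27 × 1500 × 0.7×10⁻⁴ = 0.02835 m
Δh = 0.01353 + 0.14994 + 0.042994 + 0.02835 = 0.234814 m

235 mm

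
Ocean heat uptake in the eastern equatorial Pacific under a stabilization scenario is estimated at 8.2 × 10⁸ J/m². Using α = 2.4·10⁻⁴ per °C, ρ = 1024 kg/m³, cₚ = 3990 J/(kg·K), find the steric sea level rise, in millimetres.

Δh ≈ 48.2 mm

Δh = αQ/(ρcₚ) = 2.4×10⁻⁴ × 8.2×10⁸ / (1024 × 3990) ≈ 0.048167 m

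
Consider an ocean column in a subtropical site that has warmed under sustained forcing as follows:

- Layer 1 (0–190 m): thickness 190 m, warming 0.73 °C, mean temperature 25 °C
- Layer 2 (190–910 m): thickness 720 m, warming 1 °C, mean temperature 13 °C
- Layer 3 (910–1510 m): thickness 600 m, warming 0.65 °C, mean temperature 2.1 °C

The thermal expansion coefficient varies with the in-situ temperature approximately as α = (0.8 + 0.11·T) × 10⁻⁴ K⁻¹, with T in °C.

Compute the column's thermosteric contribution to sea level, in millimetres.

250 mm

Layer 1: α = (0.8 + 0.11×25)×10⁻⁴ = 3.55×10⁻⁴ K⁻¹
Layer 2: α = (0.8 + 0.11×13)×10⁻⁴ = 2.23×10⁻⁴ K⁻¹
Layer 3: α = (0.8 + 0.11×2.1)×10⁻⁴ = 1.031×10⁻⁴ K⁻¹
Layer 1: 3.55×10⁻⁴ × 190 × 0.73 = 0.0492385 m
190–910 m: 720 × 2.23×10⁻⁴ × 1 = 0.16056 m
Layer 3: 600 × 0.65 × 1.031×10⁻⁴ = 0.040209 m
Δh = 0.0492385 + 0.16056 + 0.040209 = 0.2500075 m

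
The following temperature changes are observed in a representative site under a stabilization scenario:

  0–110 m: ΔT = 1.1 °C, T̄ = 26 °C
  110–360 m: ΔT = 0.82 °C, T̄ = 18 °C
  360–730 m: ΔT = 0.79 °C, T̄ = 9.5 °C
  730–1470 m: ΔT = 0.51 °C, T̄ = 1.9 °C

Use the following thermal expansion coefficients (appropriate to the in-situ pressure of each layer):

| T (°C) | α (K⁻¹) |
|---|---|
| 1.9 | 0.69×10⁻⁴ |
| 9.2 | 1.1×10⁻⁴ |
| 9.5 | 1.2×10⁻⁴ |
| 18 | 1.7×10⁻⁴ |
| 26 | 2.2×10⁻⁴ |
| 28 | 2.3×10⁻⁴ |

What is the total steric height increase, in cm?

Δh = 12 cm

Layer 1 at 26 °C → α = 2.2×10⁻⁴ K⁻¹
Layer 2 at 18 °C → α = 1.7×10⁻⁴ K⁻¹
Layer 3 at 9.5 °C → α = 1.2×10⁻⁴ K⁻¹
Layer 4 at 1.9 °C → α = 0.69×10⁻⁴ K⁻¹
0–110 m: 1.1 × 2.2×10⁻⁴ × 110 = 0.02662 m
0.82 × 1.7×10⁻⁴ × 250 = 0.03485 m
0.79 × 1.2×10⁻⁴ × 370 = 0.035076 m
Layer 4: 740 × 0.51 × 0.69×10⁻⁴ = 0.0260406 m
Δh = 0.02662 + 0.03485 + 0.035076 + 0.0260406 = 0.1225866 m ≈ 12 cm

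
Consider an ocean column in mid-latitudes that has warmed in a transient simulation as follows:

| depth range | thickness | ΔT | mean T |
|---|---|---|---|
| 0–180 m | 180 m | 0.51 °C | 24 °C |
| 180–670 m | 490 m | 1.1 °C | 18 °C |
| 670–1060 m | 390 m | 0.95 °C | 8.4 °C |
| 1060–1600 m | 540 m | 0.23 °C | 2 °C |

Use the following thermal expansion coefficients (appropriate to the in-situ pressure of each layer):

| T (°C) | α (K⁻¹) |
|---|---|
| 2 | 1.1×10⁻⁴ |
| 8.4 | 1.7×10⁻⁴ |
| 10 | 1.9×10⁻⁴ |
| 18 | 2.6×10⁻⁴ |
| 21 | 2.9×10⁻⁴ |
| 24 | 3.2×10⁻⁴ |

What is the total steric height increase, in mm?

Layer 1 at 24 °C → α = 3.2×10⁻⁴ K⁻¹
Layer 2 at 18 °C → α = 2.6×10⁻⁴ K⁻¹
Layer 3 at 8.4 °C → α = 1.7×10⁻⁴ K⁻¹
Layer 4 at 2 °C → α = 1.1×10⁻⁴ K⁻¹
Layer 1: 3.2×10⁻⁴ × 180 × 0.51 = 0.029376 m
180–670 m: 1.1 × 2.6×10⁻⁴ × 490 = 0.14014 m
Layer 3: 0.95 × 390 × 1.7×10⁻⁴ = 0.062985 m
540 × 0.23 × 1.1×10⁻⁴ = 0.013662 m
Δh = 0.029376 + 0.14014 + 0.062985 + 0.013662 = 0.246163 m

about 246 mm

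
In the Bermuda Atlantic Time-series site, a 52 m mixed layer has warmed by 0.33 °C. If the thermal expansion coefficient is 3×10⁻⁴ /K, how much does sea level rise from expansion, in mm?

Δh = 5.15 mm

Δh = αΔT·H = 3×10⁻⁴ × 0.33 × 52 = 0.005148 m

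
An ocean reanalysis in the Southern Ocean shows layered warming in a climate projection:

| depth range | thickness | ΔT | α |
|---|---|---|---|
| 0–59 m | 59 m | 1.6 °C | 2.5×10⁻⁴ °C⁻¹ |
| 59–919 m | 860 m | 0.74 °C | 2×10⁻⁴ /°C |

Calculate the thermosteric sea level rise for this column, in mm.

151 mm

1.6 × 2.5×10⁻⁴ × 59 = 0.02360 m
59–919 m: 860 × 2×10⁻⁴ × 0.74 = 0.12728 m
Δh = 0.02360 + 0.12728 = 0.15088 m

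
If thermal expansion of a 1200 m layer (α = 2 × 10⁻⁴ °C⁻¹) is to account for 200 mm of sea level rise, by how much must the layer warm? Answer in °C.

ΔT = Δh/(αH) = 0.2 / (2×10⁻⁴ × 1200) ≈ 0.8333 °C

0.833 °C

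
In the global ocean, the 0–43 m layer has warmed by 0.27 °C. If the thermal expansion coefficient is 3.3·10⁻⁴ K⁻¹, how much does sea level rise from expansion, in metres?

0.00383 m of thermosteric rise

Δh = αΔT·H = 3.3×10⁻⁴ × 0.27 × 43 = 0.0038313 m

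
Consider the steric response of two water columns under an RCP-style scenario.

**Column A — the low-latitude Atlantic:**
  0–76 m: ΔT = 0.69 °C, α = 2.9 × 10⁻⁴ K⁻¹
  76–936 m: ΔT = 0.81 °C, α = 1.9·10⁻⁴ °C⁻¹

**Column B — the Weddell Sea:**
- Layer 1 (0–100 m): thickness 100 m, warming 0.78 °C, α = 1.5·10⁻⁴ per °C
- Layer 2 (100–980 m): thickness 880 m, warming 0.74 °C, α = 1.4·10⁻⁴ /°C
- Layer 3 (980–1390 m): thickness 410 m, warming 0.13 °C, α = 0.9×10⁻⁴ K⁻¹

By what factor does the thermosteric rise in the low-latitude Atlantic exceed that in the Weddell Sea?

≈ 1.4×

A 0–76 m: 0.69 × 76 × 2.9×10⁻⁴ = 0.0152076 m
A Layer 2: 0.81 × 860 × 1.9×10⁻⁴ = 0.132354 m
A total: 0.1475616 m
B Layer 1: 0.78 × 100 × 1.5×10⁻⁴ = 0.01170 m
B 1.4×10⁻⁴ × 0.74 × 880 = 0.091168 m
B 980–1390 m: 410 × 0.9×10⁻⁴ × 0.13 = 0.004797 m
B total: 0.107665 m
Ratio: 0.1475616 / 0.107665 ≈ 1.371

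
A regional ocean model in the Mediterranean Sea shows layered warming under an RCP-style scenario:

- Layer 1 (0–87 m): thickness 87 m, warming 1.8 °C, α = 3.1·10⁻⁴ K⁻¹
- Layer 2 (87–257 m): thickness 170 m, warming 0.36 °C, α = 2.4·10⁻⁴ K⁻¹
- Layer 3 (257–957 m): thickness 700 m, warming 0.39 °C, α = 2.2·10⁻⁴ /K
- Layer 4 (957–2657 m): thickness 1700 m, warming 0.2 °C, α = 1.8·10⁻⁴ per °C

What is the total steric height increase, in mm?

184 mm of thermosteric rise

0–87 m: 87 × 3.1×10⁻⁴ × 1.8 = 0.048546 m
87–257 m: 0.36 × 2.4×10⁻⁴ × 170 = 0.014688 m
Layer 3: 700 × 2.2×10⁻⁴ × 0.39 = 0.06006 m
1700 × 0.2 × 1.8×10⁻⁴ = 0.06120 m
Δh = 0.048546 + 0.014688 + 0.06006 + 0.06120 = 0.184494 m ≈ 184 mm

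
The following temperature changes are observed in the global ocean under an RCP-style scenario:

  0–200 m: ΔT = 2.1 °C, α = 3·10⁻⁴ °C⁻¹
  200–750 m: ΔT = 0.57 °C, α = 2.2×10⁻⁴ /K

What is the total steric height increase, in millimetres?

about 195 mm

Layer 1: 200 × 3×10⁻⁴ × 2.1 = 0.12600 m
Layer 2: 0.57 × 2.2×10⁻⁴ × 550 = 0.06897 m
Δh = 0.12600 + 0.06897 = 0.19497 m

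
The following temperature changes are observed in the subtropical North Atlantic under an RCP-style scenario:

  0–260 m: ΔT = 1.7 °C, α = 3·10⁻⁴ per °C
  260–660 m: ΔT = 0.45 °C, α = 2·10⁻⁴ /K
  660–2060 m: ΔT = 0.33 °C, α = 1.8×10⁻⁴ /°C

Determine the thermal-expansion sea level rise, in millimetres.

252 mm

0–260 m: 3×10⁻⁴ × 260 × 1.7 = 0.13260 m
Layer 2: 400 × 2×10⁻⁴ × 0.45 = 0.03600 m
660–2060 m: 0.33 × 1400 × 1.8×10⁻⁴ = 0.08316 m
Δh = 0.13260 + 0.03600 + 0.08316 = 0.25176 m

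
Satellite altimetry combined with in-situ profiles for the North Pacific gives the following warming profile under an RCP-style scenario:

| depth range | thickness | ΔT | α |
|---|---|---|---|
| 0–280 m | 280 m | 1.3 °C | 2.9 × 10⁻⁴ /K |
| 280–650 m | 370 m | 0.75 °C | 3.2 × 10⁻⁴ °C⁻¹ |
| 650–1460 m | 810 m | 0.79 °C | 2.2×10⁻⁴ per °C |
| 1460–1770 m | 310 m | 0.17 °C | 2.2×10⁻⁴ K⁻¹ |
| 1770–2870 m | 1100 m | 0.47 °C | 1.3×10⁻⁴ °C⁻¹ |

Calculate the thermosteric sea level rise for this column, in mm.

410 mm

Layer 1: 280 × 1.3 × 2.9×10⁻⁴ = 0.10556 m
0.75 × 3.2×10⁻⁴ × 370 = 0.08880 m
810 × 2.2×10⁻⁴ × 0.79 = 0.140778 m
Layer 4: 310 × 0.17 × 2.2×10⁻⁴ = 0.011594 m
1770–2870 m: 0.47 × 1.3×10⁻⁴ × 1100 = 0.06721 m
Δh = 0.10556 + 0.08880 + 0.140778 + 0.011594 + 0.06721 = 0.413942 m ≈ 410 mm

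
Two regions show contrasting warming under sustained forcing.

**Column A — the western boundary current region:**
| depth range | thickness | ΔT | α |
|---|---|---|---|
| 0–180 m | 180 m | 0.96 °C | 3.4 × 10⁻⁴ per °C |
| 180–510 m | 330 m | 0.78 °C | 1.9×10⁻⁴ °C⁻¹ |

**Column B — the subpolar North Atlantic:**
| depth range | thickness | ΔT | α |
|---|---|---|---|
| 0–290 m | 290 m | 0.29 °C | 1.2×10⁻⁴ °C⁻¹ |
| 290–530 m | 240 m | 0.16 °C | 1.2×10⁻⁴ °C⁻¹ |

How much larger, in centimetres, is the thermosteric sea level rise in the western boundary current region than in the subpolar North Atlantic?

9.30 cm larger

A 0–180 m: 180 × 3.4×10⁻⁴ × 0.96 = 0.058752 m
A 180–510 m: 1.9×10⁻⁴ × 0.78 × 330 = 0.048906 m
A total: 0.107658 m
B 0–290 m: 1.2×10⁻⁴ × 0.29 × 290 = 0.010092 m
B 290–530 m: 0.16 × 1.2×10⁻⁴ × 240 = 0.004608 m
B total: 0.01470 m
Difference: 0.107658 − 0.01470 = 0.092958 m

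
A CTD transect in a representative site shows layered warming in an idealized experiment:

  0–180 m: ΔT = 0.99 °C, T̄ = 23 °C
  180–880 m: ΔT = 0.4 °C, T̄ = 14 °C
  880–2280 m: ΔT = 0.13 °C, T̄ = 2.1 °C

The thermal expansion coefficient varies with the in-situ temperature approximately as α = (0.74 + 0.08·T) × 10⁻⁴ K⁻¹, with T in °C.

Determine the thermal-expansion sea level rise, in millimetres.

Δh = 110 mm

Layer 1: α = (0.74 + 0.08×23)×10⁻⁴ = 2.58×10⁻⁴ K⁻¹
Layer 2: α = (0.74 + 0.08×14)×10⁻⁴ = 1.86×10⁻⁴ K⁻¹
Layer 3: α = (0.74 + 0.08×2.1)×10⁻⁴ = 0.908×10⁻⁴ K⁻¹
Layer 1: 2.58×10⁻⁴ × 180 × 0.99 = 0.0459756 m
180–880 m: 700 × 0.4 × 1.86×10⁻⁴ = 0.05208 m
0.908×10⁻⁴ × 0.13 × 1400 = 0.0165256 m
Δh = 0.0459756 + 0.05208 + 0.0165256 = 0.1145812 m ≈ 110 mm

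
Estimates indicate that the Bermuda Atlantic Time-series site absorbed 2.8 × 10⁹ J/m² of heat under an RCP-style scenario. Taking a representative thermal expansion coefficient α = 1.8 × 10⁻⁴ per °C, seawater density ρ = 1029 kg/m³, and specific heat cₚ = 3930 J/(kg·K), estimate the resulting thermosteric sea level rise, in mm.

Δh = 125 mm

Δh = αQ/(ρcₚ) = 1.8×10⁻⁴ × 2.8×10⁹ / (1029 × 3930) ≈ 0.12463 m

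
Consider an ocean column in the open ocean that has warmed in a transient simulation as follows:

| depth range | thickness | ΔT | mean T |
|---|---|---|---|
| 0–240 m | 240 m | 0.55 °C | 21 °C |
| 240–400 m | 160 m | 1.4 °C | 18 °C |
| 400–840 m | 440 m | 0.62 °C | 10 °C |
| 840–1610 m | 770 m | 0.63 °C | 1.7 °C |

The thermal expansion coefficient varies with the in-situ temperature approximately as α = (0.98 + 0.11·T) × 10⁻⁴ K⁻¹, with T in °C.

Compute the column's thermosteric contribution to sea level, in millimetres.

220 mm of thermosteric rise

Layer 1: α = (0.98 + 0.11×21)×10⁻⁴ = 3.29×10⁻⁴ K⁻¹
Layer 2: α = (0.98 + 0.11×18)×10⁻⁴ = 2.96×10⁻⁴ K⁻¹
Layer 3: α = (0.98 + 0.11×10)×10⁻⁴ = 2.08×10⁻⁴ K⁻¹
Layer 4: α = (0.98 + 0.11×1.7)×10⁻⁴ = 1.167×10⁻⁴ K⁻¹
Layer 1: 3.29×10⁻⁴ × 240 × 0.55 = 0.043428 m
160 × 2.96×10⁻⁴ × 1.4 = 0.066304 m
2.08×10⁻⁴ × 440 × 0.62 = 0.0567424 m
840–1610 m: 1.167×10⁻⁴ × 770 × 0.63 = 0.05661117 m
Δh = 0.043428 + 0.066304 + 0.0567424 + 0.05661117 = 0.22308557 m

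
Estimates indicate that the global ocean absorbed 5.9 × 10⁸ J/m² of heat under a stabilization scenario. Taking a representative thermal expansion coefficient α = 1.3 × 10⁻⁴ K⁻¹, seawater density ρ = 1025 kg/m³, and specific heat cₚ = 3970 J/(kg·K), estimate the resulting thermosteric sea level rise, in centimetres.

Δh ≈ 1.88 cm

Δh = αQ/(ρcₚ) = 1.3×10⁻⁴ × 5.9×10⁸ / (1025 × 3970) ≈ 0.018849 m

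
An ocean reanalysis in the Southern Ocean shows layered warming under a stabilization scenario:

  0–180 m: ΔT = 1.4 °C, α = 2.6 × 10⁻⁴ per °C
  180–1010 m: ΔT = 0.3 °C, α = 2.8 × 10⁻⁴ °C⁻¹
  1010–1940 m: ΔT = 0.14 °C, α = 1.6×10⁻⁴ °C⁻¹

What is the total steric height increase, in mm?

Δh = 156 mm

0–180 m: 180 × 2.6×10⁻⁴ × 1.4 = 0.06552 m
830 × 2.8×10⁻⁴ × 0.3 = 0.06972 m
Layer 3: 1.6×10⁻⁴ × 0.14 × 930 = 0.020832 m
Δh = 0.06552 + 0.06972 + 0.020832 = 0.156072 m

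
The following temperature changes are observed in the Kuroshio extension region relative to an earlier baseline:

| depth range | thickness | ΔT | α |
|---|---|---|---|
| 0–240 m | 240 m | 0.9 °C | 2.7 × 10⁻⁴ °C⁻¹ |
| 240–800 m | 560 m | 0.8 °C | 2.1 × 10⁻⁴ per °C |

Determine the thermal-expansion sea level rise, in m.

Layer 1: 2.7×10⁻⁴ × 240 × 0.9 = 0.05832 m
240–800 m: 2.1×10⁻⁴ × 560 × 0.8 = 0.09408 m
Δh = 0.05832 + 0.09408 = 0.15240 m

Δh = 0.15 m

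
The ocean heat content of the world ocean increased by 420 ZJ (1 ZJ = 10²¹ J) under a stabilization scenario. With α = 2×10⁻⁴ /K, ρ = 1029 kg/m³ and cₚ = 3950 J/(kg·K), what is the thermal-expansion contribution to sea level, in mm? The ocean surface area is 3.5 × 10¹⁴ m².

Δh = 59.0 mm

Per unit area: Q = 420×10²¹ / (3.5×10¹⁴) = 1.2×10⁹ J/m²
Δh = αQ/(ρcₚ) = 2×10⁻⁴ × 1.2×10⁹ / (1029 × 3950) ≈ 0.059047 m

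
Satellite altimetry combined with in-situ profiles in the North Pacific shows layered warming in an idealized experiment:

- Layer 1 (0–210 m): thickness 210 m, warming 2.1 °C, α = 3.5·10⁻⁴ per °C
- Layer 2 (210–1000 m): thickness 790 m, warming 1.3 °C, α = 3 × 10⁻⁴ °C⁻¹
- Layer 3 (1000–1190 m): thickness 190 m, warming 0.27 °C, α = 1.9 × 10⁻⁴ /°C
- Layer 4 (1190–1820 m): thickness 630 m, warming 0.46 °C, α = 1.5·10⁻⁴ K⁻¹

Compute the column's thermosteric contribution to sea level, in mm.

0–210 m: 3.5×10⁻⁴ × 210 × 2.1 = 0.15435 m
1.3 × 3×10⁻⁴ × 790 = 0.30810 m
1.9×10⁻⁴ × 190 × 0.27 = 0.009747 m
Layer 4: 1.5×10⁻⁴ × 0.46 × 630 = 0.04347 m
Δh = 0.15435 + 0.30810 + 0.009747 + 0.04347 = 0.515667 m

about 520 mm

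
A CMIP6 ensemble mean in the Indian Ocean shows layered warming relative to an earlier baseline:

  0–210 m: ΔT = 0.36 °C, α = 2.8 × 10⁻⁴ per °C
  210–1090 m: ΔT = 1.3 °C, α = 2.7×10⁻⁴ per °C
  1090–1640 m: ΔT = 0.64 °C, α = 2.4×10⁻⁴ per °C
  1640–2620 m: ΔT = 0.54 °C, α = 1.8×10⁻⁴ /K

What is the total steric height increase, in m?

0–210 m: 210 × 2.8×10⁻⁴ × 0.36 = 0.021168 m
Layer 2: 1.3 × 880 × 2.7×10⁻⁴ = 0.30888 m
1090–1640 m: 550 × 0.64 × 2.4×10⁻⁴ = 0.08448 m
1640–2620 m: 980 × 0.54 × 1.8×10⁻⁴ = 0.095256 m
Δh = 0.021168 + 0.30888 + 0.08448 + 0.095256 = 0.509784 m ≈ 0.51 m

about 0.51 m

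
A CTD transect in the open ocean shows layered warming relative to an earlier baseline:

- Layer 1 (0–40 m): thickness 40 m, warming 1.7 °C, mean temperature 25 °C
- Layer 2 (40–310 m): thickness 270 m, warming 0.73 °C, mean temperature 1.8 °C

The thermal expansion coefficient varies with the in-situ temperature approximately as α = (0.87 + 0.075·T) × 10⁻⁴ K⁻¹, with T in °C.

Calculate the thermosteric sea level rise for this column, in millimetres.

Layer 1: α = (0.87 + 0.075×25)×10⁻⁴ = 2.745×10⁻⁴ K⁻¹
Layer 2: α = (0.87 + 0.075×1.8)×10⁻⁴ = 1.005×10⁻⁴ K⁻¹
Layer 1: 1.7 × 2.745×10⁻⁴ × 40 = 0.018666 m
Layer 2: 0.73 × 270 × 1.005×10⁻⁴ = 0.01980855 m
Δh = 0.018666 + 0.01980855 = 0.03847455 m

about 38 mm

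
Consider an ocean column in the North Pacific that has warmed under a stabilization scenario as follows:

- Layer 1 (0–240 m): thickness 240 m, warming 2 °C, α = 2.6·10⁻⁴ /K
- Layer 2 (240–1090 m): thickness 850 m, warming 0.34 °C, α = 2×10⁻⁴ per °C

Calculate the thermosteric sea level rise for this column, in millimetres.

0–240 m: 2 × 2.6×10⁻⁴ × 240 = 0.12480 m
Layer 2: 0.34 × 850 × 2×10⁻⁴ = 0.05780 m
Δh = 0.12480 + 0.05780 = 0.18260 m

183 mm of thermosteric rise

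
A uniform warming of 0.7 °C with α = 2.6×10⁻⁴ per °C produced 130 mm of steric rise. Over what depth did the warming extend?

H = Δh/(αΔT) = 0.13 / (2.6×10⁻⁴ × 0.7) ≈ 714.3 m

710 m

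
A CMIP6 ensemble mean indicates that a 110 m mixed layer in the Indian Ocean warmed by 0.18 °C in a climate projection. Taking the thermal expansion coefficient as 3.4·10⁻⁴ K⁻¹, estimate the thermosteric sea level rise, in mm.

about 6.7 mm

Δh = αΔT·H = 3.4×10⁻⁴ × 0.18 × 110 = 0.006732 m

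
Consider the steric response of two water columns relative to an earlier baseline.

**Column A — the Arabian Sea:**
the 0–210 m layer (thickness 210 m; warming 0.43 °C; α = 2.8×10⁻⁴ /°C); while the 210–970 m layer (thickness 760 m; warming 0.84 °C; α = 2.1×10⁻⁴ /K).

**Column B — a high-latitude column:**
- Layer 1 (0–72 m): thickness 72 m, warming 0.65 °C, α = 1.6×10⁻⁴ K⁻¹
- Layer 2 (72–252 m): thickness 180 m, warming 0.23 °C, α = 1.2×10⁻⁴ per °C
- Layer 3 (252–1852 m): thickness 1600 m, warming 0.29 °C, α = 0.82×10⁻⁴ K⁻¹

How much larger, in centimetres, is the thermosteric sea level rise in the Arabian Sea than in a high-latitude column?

A 0–210 m: 0.43 × 2.8×10⁻⁴ × 210 = 0.025284 m
A 2.1×10⁻⁴ × 0.84 × 760 = 0.134064 m
A total: 0.159348 m
B 0.65 × 1.6×10⁻⁴ × 72 = 0.007488 m
B 0.23 × 180 × 1.2×10⁻⁴ = 0.004968 m
B Layer 3: 0.82×10⁻⁴ × 1600 × 0.29 = 0.038048 m
B total: 0.050504 m
Difference: 0.159348 − 0.050504 = 0.108844 m

10.9 cm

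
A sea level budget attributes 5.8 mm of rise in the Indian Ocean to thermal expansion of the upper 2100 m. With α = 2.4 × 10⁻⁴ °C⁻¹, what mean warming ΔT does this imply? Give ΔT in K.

ΔT = Δh/(αH) = 0.0058 / (2.4×10⁻⁴ × 2100) ≈ 0.01151 K

0.0115 K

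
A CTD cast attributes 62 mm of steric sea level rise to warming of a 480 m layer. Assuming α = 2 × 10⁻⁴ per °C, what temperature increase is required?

ΔT ≈ 0.65 °C

ΔT = Δh/(αH) = 0.062 / (2×10⁻⁴ × 480) ≈ 0.6458 °C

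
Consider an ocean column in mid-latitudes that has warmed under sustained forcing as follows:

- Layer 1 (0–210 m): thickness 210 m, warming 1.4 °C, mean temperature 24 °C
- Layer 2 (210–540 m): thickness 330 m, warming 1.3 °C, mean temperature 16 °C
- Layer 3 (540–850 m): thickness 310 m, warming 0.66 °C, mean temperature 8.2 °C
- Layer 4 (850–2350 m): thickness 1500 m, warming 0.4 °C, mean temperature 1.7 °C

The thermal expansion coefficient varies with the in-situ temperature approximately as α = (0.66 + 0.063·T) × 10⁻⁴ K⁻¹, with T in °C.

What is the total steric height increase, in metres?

Δh ≈ 0.206 m

Layer 1: α = (0.66 + 0.063×24)×10⁻⁴ = 2.172×10⁻⁴ K⁻¹
Layer 2: α = (0.66 + 0.063×16)×10⁻⁴ = 1.668×10⁻⁴ K⁻¹
Layer 3: α = (0.66 + 0.063×8.2)×10⁻⁴ = 1.1766×10⁻⁴ K⁻¹
Layer 4: α = (0.66 + 0.063×1.7)×10⁻⁴ = 0.7671×10⁻⁴ K⁻¹
210 × 2.172×10⁻⁴ × 1.4 = 0.0638568 m
210–540 m: 330 × 1.3 × 1.668×10⁻⁴ = 0.0715572 m
Layer 3: 0.66 × 310 × 1.1766×10⁻⁴ = 0.024073236 m
850–2350 m: 1500 × 0.7671×10⁻⁴ × 0.4 = 0.046026 m
Δh = 0.0638568 + 0.0715572 + 0.024073236 + 0.046026 = 0.205513236 m ≈ 0.206 m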